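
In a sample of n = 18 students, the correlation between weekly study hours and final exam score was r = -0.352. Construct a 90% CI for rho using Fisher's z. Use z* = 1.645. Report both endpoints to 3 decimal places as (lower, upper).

(-0.660, 0.057)

z_r = atanh(-0.352) = -0.367725;  SE = 1/√(n−3) = 1/√15 = 0.258199
z-limits: -0.367725 ± 1.645·0.258199 = -0.367725 ± 0.424737 = [-0.792462, 0.057012]
ρ-limits: (tanh -0.792462, tanh 0.057012) = (-0.660, 0.057)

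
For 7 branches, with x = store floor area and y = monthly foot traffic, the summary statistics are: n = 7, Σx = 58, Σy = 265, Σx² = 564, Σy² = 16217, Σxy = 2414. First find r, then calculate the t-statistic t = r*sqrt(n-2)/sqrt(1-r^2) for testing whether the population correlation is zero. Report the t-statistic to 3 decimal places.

S_xy = nΣxy − ΣxΣy = 7·2414 − 58·265 = 16898 − 15370 = 1528
S_xx = nΣx² − (Σx)² = 7·564 − 58² = 3948 − 3364 = 584
S_yy = nΣy² − (Σy)² = 7·16217 − 265² = 113519 − 70225 = 43294
r = S_xy / √(S_xx·S_yy) = 1528 / √(584·43294) = 1528 / √25283696 = 1528 / 5028.2896 = 0.3039
t = r·√(n−2)/√(1−r²) = 0.3039·√5 / √(1−0.092355) = 0.679541 / 0.952704 = 0.713

0.713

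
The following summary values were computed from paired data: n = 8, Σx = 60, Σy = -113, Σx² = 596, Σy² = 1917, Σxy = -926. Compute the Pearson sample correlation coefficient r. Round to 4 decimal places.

Numerator: nΣxy − (Σx)(Σy) = 8·(-926) − (60)(-113) = -628
Denominator: √[(nΣx²−(Σx)²)(nΣy²−(Σy)²)]
  nΣx²−(Σx)² = 8·596 − 3600 = 1168;  nΣy²−(Σy)² = 8·1917 − 12769 = 2567
  √(1168·2567) = √2998256 = 1731.5473
r = -628 / 1731.5473 = -0.3627

-0.3627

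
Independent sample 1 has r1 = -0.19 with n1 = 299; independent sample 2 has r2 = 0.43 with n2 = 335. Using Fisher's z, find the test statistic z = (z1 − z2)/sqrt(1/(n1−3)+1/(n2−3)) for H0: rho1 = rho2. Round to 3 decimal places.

-8.159

Fisher z-transforms: z1 = atanh(-0.19) = -0.192337, z2 = atanh(0.43) = 0.459897; difference d = -0.652234
Var(d) = 1/296 + 1/332 = 0.0033784 + 0.0030120 = 0.0063904
z = d/√Var(d) = -0.652234 / √0.0063904 = -0.652234 / 0.079940 = -8.159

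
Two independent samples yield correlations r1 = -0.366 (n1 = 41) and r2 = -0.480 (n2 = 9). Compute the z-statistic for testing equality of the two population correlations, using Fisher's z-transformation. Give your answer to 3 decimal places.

0.317

z1 = atanh(-0.366) = -0.383797,  z2 = atanh(-0.480) = -0.522984
SE = √(1/(n1−3) + 1/(n2−3)) = √(1/38 + 1/6) = √(0.0263158 + 0.1666667) = √0.1929825 = 0.439298
z = (z1 − z2)/SE = (-0.383797 − (-0.522984)) / 0.439298 = 0.139187 / 0.439298 = 0.317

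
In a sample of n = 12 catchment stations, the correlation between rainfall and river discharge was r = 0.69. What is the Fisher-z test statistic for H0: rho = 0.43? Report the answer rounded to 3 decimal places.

z_r = atanh(0.69) = 0.847956,  z_0 = atanh(0.43) = 0.459897
SE = 1/√(n−3) = 1/√9 = 0.333333
z = (z_r − z_0)/SE = (0.847956 − 0.459897) / 0.333333 = 0.388059 / 0.333333 = 1.164

1.164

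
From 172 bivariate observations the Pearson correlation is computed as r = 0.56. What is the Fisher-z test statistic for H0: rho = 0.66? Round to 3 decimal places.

-2.080

z_r = atanh(0.56) = 0.632833,  z_0 = atanh(0.66) = 0.792814
SE = 1/√(n−3) = 1/√169 = 0.076923
z = (z_r − z_0)/SE = (0.632833 − 0.792814) / 0.076923 = -0.159981 / 0.076923 = -2.080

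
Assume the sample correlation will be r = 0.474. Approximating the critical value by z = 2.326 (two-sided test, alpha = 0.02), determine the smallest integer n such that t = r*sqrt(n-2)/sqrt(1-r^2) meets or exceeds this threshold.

Need r·√(n−2)/√(1−r²) ≥ 2.326
√(n−2) ≥ 2.326·√(1−0.224676) / 0.474 = 2.326·0.880525 / 0.474 = 4.3209
n−2 ≥ 18.6702  ⇒  n ≥ 20.6702
Smallest integer n = 21

21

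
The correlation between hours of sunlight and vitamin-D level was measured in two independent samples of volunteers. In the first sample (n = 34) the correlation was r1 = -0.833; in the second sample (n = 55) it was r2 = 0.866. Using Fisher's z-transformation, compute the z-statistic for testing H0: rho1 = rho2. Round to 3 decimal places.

-11.082

Fisher z-transforms: z1 = atanh(-0.833) = -1.197858, z2 = atanh(0.866) = 1.316856; difference d = -2.514714
Var(d) = 1/31 + 1/52 = 0.0322581 + 0.0192308 = 0.0514889
z = d/√Var(d) = -2.514714 / √0.0514889 = -2.514714 / 0.226912 = -11.082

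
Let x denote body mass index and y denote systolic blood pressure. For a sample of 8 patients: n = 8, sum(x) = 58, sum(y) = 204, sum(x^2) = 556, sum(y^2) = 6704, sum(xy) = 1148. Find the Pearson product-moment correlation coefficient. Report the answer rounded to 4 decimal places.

-0.7337

Numerator: nΣxy − (Σx)(Σy) = 8·1148 − (58)(204) = -2648
Denominator: √[(nΣx²−(Σx)²)(nΣy²−(Σy)²)]
  nΣx²−(Σx)² = 8·556 − 3364 = 1084;  nΣy²−(Σy)² = 8·6704 − 41616 = 12016
  √(1084·12016) = √13025344 = 3609.0641
r = -2648 / 3609.0641 = -0.7337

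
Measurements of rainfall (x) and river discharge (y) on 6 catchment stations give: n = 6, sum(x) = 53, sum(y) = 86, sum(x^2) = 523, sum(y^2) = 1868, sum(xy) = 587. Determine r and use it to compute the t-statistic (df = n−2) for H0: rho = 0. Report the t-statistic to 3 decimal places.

S_xy = nΣxy − ΣxΣy = 6·587 − 53·86 = 3522 − 4558 = -1036
S_xx = nΣx² − (Σx)² = 6·523 − 53² = 3138 − 2809 = 329
S_yy = nΣy² − (Σy)² = 6·1868 − 86² = 11208 − 7396 = 3812
r = S_xy / √(S_xx·S_yy) = -1036 / √(329·3812) = -1036 / √1254148 = -1036 / 1119.8875 = -0.9251
t = r·√(n−2)/√(1−r²) = -0.9251·√4 / √(1−0.855810) = -1.850200 / 0.379724 = -4.872

-4.872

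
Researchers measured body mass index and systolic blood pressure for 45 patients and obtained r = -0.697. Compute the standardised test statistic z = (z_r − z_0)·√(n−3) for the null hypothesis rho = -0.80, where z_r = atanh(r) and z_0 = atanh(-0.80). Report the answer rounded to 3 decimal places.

1.537

z_r = atanh(-0.697) = -0.861442,  z_0 = atanh(-0.80) = -1.098612
SE = 1/√(n−3) = 1/√42 = 0.154303
z = (z_r − z_0)/SE = (-0.861442 − (-1.098612)) / 0.154303 = 0.237170 / 0.154303 = 1.537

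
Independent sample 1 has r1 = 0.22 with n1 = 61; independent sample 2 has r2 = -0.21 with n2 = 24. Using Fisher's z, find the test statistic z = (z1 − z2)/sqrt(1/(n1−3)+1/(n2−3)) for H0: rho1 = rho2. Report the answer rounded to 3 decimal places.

1.715

Fisher z-transforms: z1 = atanh(0.22) = 0.223656, z2 = atanh(-0.21) = -0.213171; difference d = 0.436827
Var(d) = 1/58 + 1/21 = 0.0172414 + 0.0476190 = 0.0648604
z = d/√Var(d) = 0.436827 / √0.0648604 = 0.436827 / 0.254677 = 1.715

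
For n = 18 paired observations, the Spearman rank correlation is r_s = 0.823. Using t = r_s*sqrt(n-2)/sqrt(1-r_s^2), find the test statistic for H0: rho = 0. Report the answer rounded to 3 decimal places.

5.795

t = r_s·√(n−2) / √(1−r_s²) with r_s = 0.823, n = 18
  = 0.823·√16 / √(1 − 0.677329)
  = 0.823·4.000000 / 0.568041
  = 3.292000 / 0.568041 = 5.795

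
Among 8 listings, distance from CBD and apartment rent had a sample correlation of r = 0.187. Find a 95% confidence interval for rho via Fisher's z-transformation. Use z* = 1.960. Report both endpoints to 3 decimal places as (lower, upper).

Fisher z: z_r = atanh(r) = ½·ln((1+0.187)/(1−0.187)) = 0.189227
SE(z) = 1/√(n−3) = 1/√5 = 0.447214
95% ⇒ z* = 1.960; margin = 1.960·0.447214 = 0.876539
CI on z-scale: (-0.687312, 1.065766)
Back-transform: tanh(-0.687312) = -0.596252, tanh(1.065766) = 0.787861

(-0.596, 0.788)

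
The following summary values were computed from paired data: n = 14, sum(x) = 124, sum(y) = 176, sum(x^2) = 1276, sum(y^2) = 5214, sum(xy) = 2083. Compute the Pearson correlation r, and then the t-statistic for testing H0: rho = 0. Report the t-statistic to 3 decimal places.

3.570

S_xy = nΣxy − ΣxΣy = 14·2083 − 124·176 = 29162 − 21824 = 7338
S_xx = nΣx² − (Σx)² = 14·1276 − 124² = 17864 − 15376 = 2488
S_yy = nΣy² − (Σy)² = 14·5214 − 176² = 72996 − 30976 = 42020
r = S_xy / √(S_xx·S_yy) = 7338 / √(2488·42020) = 7338 / √104545760 = 7338 / 10224.7621 = 0.7177
t = r·√(n−2)/√(1−r²) = 0.7177·√12 / √(1−0.515093) = 2.486186 / 0.696353 = 3.570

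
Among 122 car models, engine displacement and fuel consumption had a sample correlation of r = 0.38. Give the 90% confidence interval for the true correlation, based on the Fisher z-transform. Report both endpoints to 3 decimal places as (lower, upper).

(0.244, 0.501)

Fisher z: z_r = atanh(r) = ½·ln((1+0.38)/(1−0.38)) = 0.400060
SE(z) = 1/√(n−3) = 1/√119 = 0.091670
90% ⇒ z* = 1.645; margin = 1.645·0.091670 = 0.150797
CI on z-scale: (0.249263, 0.550857)
Back-transform: tanh(0.249263) = 0.244226, tanh(0.550857) = 0.501162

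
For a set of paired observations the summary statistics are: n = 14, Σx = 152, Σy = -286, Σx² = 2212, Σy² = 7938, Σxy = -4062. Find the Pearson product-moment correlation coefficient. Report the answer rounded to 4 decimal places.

S_xy = nΣxy − ΣxΣy = 14·(-4062) − 152·(-286) = -56868 − (-43472) = -13396
S_xx = nΣx² − (Σx)² = 14·2212 − 152² = 30968 − 23104 = 7864
S_yy = nΣy² − (Σy)² = 14·7938 − (-286)² = 111132 − 81796 = 29336
r = S_xy / √(S_xx·S_yy) = -13396 / √(7864·29336) = -13396 / √230698304 = -13396 / 15188.7558 = -0.8820

-0.8820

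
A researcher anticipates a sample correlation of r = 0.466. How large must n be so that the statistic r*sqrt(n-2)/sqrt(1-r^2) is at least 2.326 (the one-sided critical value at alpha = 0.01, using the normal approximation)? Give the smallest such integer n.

22

r√(n−2)/√(1−r²) ≥ 2.326  ⇔  n−2 ≥ (2.326)²·(1−r²)/r²
(1−r²)/r² = (1−0.217156)/0.217156 = 3.6050
n ≥ 2 + 5.410276·3.6050 = 2 + 19.5040 = 21.5040
⌈21.5040⌉ = 22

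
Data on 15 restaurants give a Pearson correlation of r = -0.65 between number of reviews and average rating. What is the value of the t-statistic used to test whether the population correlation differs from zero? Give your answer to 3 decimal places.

-3.084

t = r·√(n−2) / √(1−r²) with r = -0.65, n = 15
  = -0.65·√13 / √(1 − 0.4225)
  = -0.65·3.605551 / 0.759934
  = -2.343608 / 0.759934 = -3.084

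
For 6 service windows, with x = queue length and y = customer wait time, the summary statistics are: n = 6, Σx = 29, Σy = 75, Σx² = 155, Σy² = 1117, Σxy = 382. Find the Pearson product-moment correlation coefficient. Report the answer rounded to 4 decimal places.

Numerator: nΣxy − (Σx)(Σy) = 6·382 − (29)(75) = 117
Denominator: √[(nΣx²−(Σx)²)(nΣy²−(Σy)²)]
  nΣx²−(Σx)² = 6·155 − 841 = 89;  nΣy²−(Σy)² = 6·1117 − 5625 = 1077
  √(89·1077) = √95853 = 309.6014
r = 117 / 309.6014 = 0.3779

0.3779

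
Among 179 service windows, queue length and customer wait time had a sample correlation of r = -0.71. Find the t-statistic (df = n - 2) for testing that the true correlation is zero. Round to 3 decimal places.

-13.414

t = r·√(n−2) / √(1−r²) with r = -0.71, n = 179
  = -0.71·√177 / √(1 − 0.5041)
  = -0.71·13.304135 / 0.704202
  = -9.445936 / 0.704202 = -13.414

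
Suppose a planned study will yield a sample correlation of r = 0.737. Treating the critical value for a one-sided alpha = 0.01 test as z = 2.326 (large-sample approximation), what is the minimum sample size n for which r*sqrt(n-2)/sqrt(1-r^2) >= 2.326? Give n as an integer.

7

r√(n−2)/√(1−r²) ≥ 2.326  ⇔  n−2 ≥ (2.326)²·(1−r²)/r²
(1−r²)/r² = (1−0.543169)/0.543169 = 0.8410
n ≥ 2 + 5.410276·0.8410 = 2 + 4.5500 = 6.5500
⌈6.5500⌉ = 7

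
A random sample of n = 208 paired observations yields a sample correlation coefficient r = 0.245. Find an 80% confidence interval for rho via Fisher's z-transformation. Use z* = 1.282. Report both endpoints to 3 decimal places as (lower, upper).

(0.159, 0.327)

Fisher z: z_r = atanh(r) = ½·ln((1+0.245)/(1−0.245)) = 0.250087
SE(z) = 1/√(n−3) = 1/√205 = 0.069843
80% ⇒ z* = 1.282; margin = 1.282·0.069843 = 0.089539
CI on z-scale: (0.160548, 0.339626)
Back-transform: tanh(0.160548) = 0.159183, tanh(0.339626) = 0.327143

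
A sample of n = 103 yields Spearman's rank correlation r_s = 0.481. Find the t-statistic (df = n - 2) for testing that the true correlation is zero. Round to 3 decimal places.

t = r_s·√(n−2) / √(1−r_s²) with r_s = 0.481, n = 103
  = 0.481·√101 / √(1 − 0.231361)
  = 0.481·10.049876 / 0.876721
  = 4.833990 / 0.876721 = 5.514

5.514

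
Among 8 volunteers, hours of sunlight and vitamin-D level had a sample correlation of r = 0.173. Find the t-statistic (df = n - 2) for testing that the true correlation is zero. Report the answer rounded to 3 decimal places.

1 − r² = 1 − 0.029929 = 0.970071;  √(1−r²) = 0.984922
√(n−2) = √6 = 2.449490
t = r·√(n−2)/√(1−r²) = 0.173 · 2.449490 / 0.984922 = 0.430

0.430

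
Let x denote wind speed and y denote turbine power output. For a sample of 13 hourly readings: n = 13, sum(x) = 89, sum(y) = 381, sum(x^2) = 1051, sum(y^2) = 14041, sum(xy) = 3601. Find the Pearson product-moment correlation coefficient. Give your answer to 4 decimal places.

0.8809

Numerator: nΣxy − (Σx)(Σy) = 13·3601 − (89)(381) = 12904
Denominator: √[(nΣx²−(Σx)²)(nΣy²−(Σy)²)]
  nΣx²−(Σx)² = 13·1051 − 7921 = 5742;  nΣy²−(Σy)² = 13·14041 − 145161 = 37372
  √(5742·37372) = √214590024 = 14648.8916
r = 12904 / 14648.8916 = 0.8809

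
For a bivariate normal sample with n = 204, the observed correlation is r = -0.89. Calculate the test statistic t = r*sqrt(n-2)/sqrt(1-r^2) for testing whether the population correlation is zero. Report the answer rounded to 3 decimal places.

1 − r² = 1 − 0.7921 = 0.2079;  √(1−r²) = 0.455961
√(n−2) = √202 = 14.212670
t = r·√(n−2)/√(1−r²) = -0.89 · 14.212670 / 0.455961 = -27.742

-27.742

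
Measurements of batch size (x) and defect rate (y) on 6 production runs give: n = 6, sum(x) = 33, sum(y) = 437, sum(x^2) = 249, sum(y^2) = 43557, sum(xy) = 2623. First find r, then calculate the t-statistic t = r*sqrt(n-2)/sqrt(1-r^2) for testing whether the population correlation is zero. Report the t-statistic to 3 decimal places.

0.509

Numerator: nΣxy − (Σx)(Σy) = 6·2623 − (33)(437) = 1317
Denominator: √[(nΣx²−(Σx)²)(nΣy²−(Σy)²)]
  nΣx²−(Σx)² = 6·249 − 1089 = 405;  nΣy²−(Σy)² = 6·43557 − 190969 = 70373
  √(405·70373) = √28501065 = 5338.6389
r = 1317 / 5338.6389 = 0.2467
t = r·√(n−2)/√(1−r²) = 0.2467·√4 / √(1−0.060861) = 0.493400 / 0.969092 = 0.509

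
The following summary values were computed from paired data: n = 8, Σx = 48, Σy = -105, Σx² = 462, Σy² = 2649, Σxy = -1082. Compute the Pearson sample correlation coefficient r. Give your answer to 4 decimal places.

-0.9612

Numerator: nΣxy − (Σx)(Σy) = 8·(-1082) − (48)(-105) = -3616
Denominator: √[(nΣx²−(Σx)²)(nΣy²−(Σy)²)]
  nΣx²−(Σx)² = 8·462 − 2304 = 1392;  nΣy²−(Σy)² = 8·2649 − 11025 = 10167
  √(1392·10167) = √14152464 = 3761.9761
r = -3616 / 3761.9761 = -0.9612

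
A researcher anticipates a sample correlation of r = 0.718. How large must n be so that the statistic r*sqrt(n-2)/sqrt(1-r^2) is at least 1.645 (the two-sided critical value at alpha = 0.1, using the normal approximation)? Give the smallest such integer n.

Need r·√(n−2)/√(1−r²) ≥ 1.645
√(n−2) ≥ 1.645·√(1−0.515524) / 0.718 = 1.645·0.696043 / 0.718 = 1.5947
n−2 ≥ 2.5431  ⇒  n ≥ 4.5431
Smallest integer n = 5

5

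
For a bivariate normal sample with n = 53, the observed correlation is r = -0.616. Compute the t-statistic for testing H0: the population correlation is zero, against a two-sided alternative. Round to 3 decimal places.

-5.584

t = r·√(n−2) / √(1−r²) with r = -0.616, n = 53
  = -0.616·√51 / √(1 − 0.379456)
  = -0.616·7.141428 / 0.787746
  = -4.399120 / 0.787746 = -5.584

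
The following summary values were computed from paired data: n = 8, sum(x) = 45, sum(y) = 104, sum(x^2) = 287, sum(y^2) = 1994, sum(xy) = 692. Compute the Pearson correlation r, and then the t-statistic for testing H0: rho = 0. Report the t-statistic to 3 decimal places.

2.583

S_xy = nΣxy − ΣxΣy = 8·692 − 45·104 = 5536 − 4680 = 856
S_xx = nΣx² − (Σx)² = 8·287 − 45² = 2296 − 2025 = 271
S_yy = nΣy² − (Σy)² = 8·1994 − 104² = 15952 − 10816 = 5136
r = S_xy / √(S_xx·S_yy) = 856 / √(271·5136) = 856 / √1391856 = 856 / 1179.7695 = 0.7256
t = r·√(n−2)/√(1−r²) = 0.7256·√6 / √(1−0.526495) = 1.777350 / 0.688117 = 2.583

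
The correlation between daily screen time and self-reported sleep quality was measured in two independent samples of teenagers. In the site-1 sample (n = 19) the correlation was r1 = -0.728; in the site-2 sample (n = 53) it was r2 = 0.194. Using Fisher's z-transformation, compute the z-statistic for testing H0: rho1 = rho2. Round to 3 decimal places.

z1 = atanh(-0.728) = -0.924459,  z2 = atanh(0.194) = 0.196490
SE = √(1/(n1−3) + 1/(n2−3)) = √(1/16 + 1/50) = √(0.0625000 + 0.0200000) = √0.0825000 = 0.287228
z = (z1 − z2)/SE = (-0.924459 − 0.196490) / 0.287228 = -1.120949 / 0.287228 = -3.903

-3.903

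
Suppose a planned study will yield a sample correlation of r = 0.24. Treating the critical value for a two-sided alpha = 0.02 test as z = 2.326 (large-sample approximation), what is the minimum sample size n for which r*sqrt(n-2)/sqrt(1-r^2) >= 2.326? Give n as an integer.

Need r·√(n−2)/√(1−r²) ≥ 2.326
√(n−2) ≥ 2.326·√(1−0.0576) / 0.24 = 2.326·0.970773 / 0.24 = 9.4084
n−2 ≥ 88.5180  ⇒  n ≥ 90.5180
Smallest integer n = 91

91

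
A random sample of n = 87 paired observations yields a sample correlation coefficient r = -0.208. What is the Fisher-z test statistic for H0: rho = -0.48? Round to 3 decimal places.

2.859

Fisher z: atanh(-0.208) = -0.211080, atanh(-0.48) = -0.522984
z = (z_r − z_0)·√(n−3) = (-0.211080 − (-0.522984))·√84 = 0.311904 · 9.165151 = 2.859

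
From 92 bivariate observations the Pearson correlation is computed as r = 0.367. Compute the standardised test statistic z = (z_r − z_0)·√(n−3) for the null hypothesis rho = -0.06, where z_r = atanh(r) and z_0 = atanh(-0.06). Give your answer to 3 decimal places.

4.198

Fisher z: atanh(0.367) = 0.384952, atanh(-0.06) = -0.060072
z = (z_r − z_0)·√(n−3) = (0.384952 − (-0.060072))·√89 = 0.445024 · 9.433981 = 4.198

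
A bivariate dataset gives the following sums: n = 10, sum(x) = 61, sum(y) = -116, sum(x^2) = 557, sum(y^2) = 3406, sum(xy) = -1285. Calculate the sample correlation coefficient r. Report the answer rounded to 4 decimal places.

-0.9355

S_xy = nΣxy − ΣxΣy = 10·(-1285) − 61·(-116) = -12850 − (-7076) = -5774
S_xx = nΣx² − (Σx)² = 10·557 − 61² = 5570 − 3721 = 1849
S_yy = nΣy² − (Σy)² = 10·3406 − (-116)² = 34060 − 13456 = 20604
r = S_xy / √(S_xx·S_yy) = -5774 / √(1849·20604) = -5774 / √38096796 = -5774 / 6172.2602 = -0.9355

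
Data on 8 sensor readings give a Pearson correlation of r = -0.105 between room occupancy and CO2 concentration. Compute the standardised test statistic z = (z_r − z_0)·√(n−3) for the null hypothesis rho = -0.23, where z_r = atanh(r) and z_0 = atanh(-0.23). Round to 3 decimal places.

0.288

z_r = atanh(-0.105) = -0.105388,  z_0 = atanh(-0.23) = -0.234189
SE = 1/√(n−3) = 1/√5 = 0.447214
z = (z_r − z_0)/SE = (-0.105388 − (-0.234189)) / 0.447214 = 0.128801 / 0.447214 = 0.288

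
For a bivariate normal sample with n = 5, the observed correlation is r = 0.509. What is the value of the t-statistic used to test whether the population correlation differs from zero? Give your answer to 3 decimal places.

1.024

1 − r² = 1 − 0.259081 = 0.740919;  √(1−r²) = 0.860767
√(n−2) = √3 = 1.732051
t = r·√(n−2)/√(1−r²) = 0.509 · 1.732051 / 0.860767 = 1.024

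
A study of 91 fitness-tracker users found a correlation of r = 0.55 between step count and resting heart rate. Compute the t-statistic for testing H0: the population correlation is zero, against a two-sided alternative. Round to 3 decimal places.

t = r·√(n−2) / √(1−r²) with r = 0.55, n = 91
  = 0.55·√89 / √(1 − 0.3025)
  = 0.55·9.433981 / 0.835165
  = 5.188690 / 0.835165 = 6.213

6.213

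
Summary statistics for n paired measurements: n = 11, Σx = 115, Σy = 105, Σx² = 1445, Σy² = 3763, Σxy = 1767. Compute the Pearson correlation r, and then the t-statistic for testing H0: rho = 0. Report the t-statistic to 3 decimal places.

4.260

Numerator: nΣxy − (Σx)(Σy) = 11·1767 − (115)(105) = 7362
Denominator: √[(nΣx²−(Σx)²)(nΣy²−(Σy)²)]
  nΣx²−(Σx)² = 11·1445 − 13225 = 2670;  nΣy²−(Σy)² = 11·3763 − 11025 = 30368
  √(2670·30368) = √81082560 = 9004.5855
r = 7362 / 9004.5855 = 0.8176
t = r·√(n−2)/√(1−r²) = 0.8176·√9 / √(1−0.668470) = 2.452800 / 0.575786 = 4.260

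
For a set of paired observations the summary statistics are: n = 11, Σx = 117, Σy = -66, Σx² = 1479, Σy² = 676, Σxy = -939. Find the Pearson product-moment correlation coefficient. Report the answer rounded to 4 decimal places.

-0.9248

Numerator: nΣxy − (Σx)(Σy) = 11·(-939) − (117)(-66) = -2607
Denominator: √[(nΣx²−(Σx)²)(nΣy²−(Σy)²)]
  nΣx²−(Σx)² = 11·1479 − 13689 = 2580;  nΣy²−(Σy)² = 11·676 − 4356 = 3080
  √(2580·3080) = √7946400 = 2818.9360
r = -2607 / 2818.9360 = -0.9248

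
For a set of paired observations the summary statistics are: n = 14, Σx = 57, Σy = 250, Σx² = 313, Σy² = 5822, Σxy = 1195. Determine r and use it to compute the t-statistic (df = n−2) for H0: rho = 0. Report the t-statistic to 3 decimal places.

2.190

Numerator: nΣxy − (Σx)(Σy) = 14·1195 − (57)(250) = 2480
Denominator: √[(nΣx²−(Σx)²)(nΣy²−(Σy)²)]
  nΣx²−(Σx)² = 14·313 − 3249 = 1133;  nΣy²−(Σy)² = 14·5822 − 62500 = 19008
  √(1133·19008) = √21536064 = 4640.6965
r = 2480 / 4640.6965 = 0.5344
t = r·√(n−2)/√(1−r²) = 0.5344·√12 / √(1−0.285583) = 1.851216 / 0.845232 = 2.190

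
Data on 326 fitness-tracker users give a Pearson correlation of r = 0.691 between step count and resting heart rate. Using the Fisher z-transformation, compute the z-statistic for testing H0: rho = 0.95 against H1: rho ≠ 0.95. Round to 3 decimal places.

z_r = atanh(0.691) = 0.849867,  z_0 = atanh(0.95) = 1.831781
SE = 1/√(n−3) = 1/√323 = 0.055641
z = (z_r − z_0)/SE = (0.849867 − 1.831781) / 0.055641 = -0.981914 / 0.055641 = -17.647

-17.647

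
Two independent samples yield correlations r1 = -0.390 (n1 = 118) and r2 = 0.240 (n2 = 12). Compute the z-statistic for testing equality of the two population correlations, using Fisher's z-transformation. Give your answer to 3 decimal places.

z1 = atanh(-0.390) = -0.411800,  z2 = atanh(0.240) = 0.244774
SE = √(1/(n1−3) + 1/(n2−3)) = √(1/115 + 1/9) = √(0.0086957 + 0.1111111) = √0.1198068 = 0.346131
z = (z1 − z2)/SE = (-0.411800 − 0.244774) / 0.346131 = -0.656574 / 0.346131 = -1.897

-1.897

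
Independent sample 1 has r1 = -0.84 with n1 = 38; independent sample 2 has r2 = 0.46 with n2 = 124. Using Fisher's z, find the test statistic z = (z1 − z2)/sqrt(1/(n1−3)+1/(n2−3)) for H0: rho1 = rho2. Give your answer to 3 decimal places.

z1 = atanh(-0.84) = -1.221174,  z2 = atanh(0.46) = 0.497311
SE = √(1/(n1−3) + 1/(n2−3)) = √(1/35 + 1/121) = √(0.0285714 + 0.0082645) = √0.0368359 = 0.191927
z = (z1 − z2)/SE = (-1.221174 − 0.497311) / 0.191927 = -1.718485 / 0.191927 = -8.954

-8.954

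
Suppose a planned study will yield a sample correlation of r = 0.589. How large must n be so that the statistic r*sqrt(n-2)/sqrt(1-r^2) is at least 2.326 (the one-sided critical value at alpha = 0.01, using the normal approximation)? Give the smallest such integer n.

13

r√(n−2)/√(1−r²) ≥ 2.326  ⇔  n−2 ≥ (2.326)²·(1−r²)/r²
(1−r²)/r² = (1−0.346921)/0.346921 = 1.8825
n ≥ 2 + 5.410276·1.8825 = 2 + 10.1848 = 12.1848
⌈12.1848⌉ = 13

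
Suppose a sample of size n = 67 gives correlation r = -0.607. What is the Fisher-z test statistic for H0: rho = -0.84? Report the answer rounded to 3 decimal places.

4.136

Fisher z: atanh(-0.607) = -0.704157, atanh(-0.84) = -1.221174
z = (z_r − z_0)·√(n−3) = (-0.704157 − (-1.221174))·√64 = 0.517017 · 8.000000 = 4.136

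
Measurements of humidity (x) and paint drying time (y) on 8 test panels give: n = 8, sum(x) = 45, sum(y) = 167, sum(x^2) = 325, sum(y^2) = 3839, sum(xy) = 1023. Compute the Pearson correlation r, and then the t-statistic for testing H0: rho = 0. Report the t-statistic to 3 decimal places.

Numerator: nΣxy − (Σx)(Σy) = 8·1023 − (45)(167) = 669
Denominator: √[(nΣx²−(Σx)²)(nΣy²−(Σy)²)]
  nΣx²−(Σx)² = 8·325 − 2025 = 575;  nΣy²−(Σy)² = 8·3839 − 27889 = 2823
  √(575·2823) = √1623225 = 1274.0585
r = 669 / 1274.0585 = 0.5251
t = r·√(n−2)/√(1−r²) = 0.5251·√6 / √(1−0.275730) = 1.286227 / 0.851041 = 1.511

1.511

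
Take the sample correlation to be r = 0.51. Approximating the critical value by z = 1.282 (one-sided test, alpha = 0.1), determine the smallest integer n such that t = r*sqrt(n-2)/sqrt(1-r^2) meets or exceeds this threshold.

Need r·√(n−2)/√(1−r²) ≥ 1.282
√(n−2) ≥ 1.282·√(1−0.2601) / 0.51 = 1.282·0.860174 / 0.51 = 2.1622
n−2 ≥ 4.6751  ⇒  n ≥ 6.6751
Smallest integer n = 7

7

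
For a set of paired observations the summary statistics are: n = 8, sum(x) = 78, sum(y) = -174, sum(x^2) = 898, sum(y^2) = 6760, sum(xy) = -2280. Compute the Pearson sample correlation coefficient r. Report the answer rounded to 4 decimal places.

S_xy = nΣxy − ΣxΣy = 8·(-2280) − 78·(-174) = -18240 − (-13572) = -4668
S_xx = nΣx² − (Σx)² = 8·898 − 78² = 7184 − 6084 = 1100
S_yy = nΣy² − (Σy)² = 8·6760 − (-174)² = 54080 − 30276 = 23804
r = S_xy / √(S_xx·S_yy) = -4668 / √(1100·23804) = -4668 / √26184400 = -4668 / 5117.0695 = -0.9122

-0.9122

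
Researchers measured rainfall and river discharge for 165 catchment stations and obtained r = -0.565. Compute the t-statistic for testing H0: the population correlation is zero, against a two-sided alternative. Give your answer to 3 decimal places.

1 − r² = 1 − 0.319225 = 0.680775;  √(1−r²) = 0.825091
√(n−2) = √163 = 12.767145
t = r·√(n−2)/√(1−r²) = -0.565 · 12.767145 / 0.825091 = -8.743

-8.743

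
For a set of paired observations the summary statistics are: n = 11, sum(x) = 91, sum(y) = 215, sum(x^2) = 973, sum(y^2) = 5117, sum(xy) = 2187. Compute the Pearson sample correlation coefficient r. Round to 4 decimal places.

Numerator: nΣxy − (Σx)(Σy) = 11·2187 − (91)(215) = 4492
Denominator: √[(nΣx²−(Σx)²)(nΣy²−(Σy)²)]
  nΣx²−(Σx)² = 11·973 − 8281 = 2422;  nΣy²−(Σy)² = 11·5117 − 46225 = 10062
  √(2422·10062) = √24370164 = 4936.6146
r = 4492 / 4936.6146 = 0.9099

0.9099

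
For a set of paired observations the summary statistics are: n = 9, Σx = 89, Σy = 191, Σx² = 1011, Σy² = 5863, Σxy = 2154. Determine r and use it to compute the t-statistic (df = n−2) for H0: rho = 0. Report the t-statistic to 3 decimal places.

1.720

S_xy = nΣxy − ΣxΣy = 9·2154 − 89·191 = 19386 − 16999 = 2387
S_xx = nΣx² − (Σx)² = 9·1011 − 89² = 9099 − 7921 = 1178
S_yy = nΣy² − (Σy)² = 9·5863 − 191² = 52767 − 36481 = 16286
r = S_xy / √(S_xx·S_yy) = 2387 / √(1178·16286) = 2387 / √19184908 = 2387 / 4380.0580 = 0.5450
t = r·√(n−2)/√(1−r²) = 0.5450·√7 / √(1−0.297025) = 1.441934 / 0.838436 = 1.720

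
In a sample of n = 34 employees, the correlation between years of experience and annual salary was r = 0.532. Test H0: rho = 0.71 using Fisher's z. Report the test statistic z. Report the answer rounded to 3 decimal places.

z_r = atanh(0.532) = 0.592931,  z_0 = atanh(0.71) = 0.887184
SE = 1/√(n−3) = 1/√31 = 0.179605
z = (z_r − z_0)/SE = (0.592931 − 0.887184) / 0.179605 = -0.294253 / 0.179605 = -1.638

-1.638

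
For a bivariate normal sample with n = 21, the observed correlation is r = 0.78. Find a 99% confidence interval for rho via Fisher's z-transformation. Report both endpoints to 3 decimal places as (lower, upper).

(0.412, 0.929)

Fisher z: z_r = atanh(r) = ½·ln((1+0.78)/(1−0.78)) = 1.045371
SE(z) = 1/√(n−3) = 1/√18 = 0.235702
99% ⇒ z* = 2.576; margin = 2.576·0.235702 = 0.607168
CI on z-scale: (0.438203, 1.652539)
Back-transform: tanh(0.438203) = 0.412154, tanh(1.652539) = 0.929205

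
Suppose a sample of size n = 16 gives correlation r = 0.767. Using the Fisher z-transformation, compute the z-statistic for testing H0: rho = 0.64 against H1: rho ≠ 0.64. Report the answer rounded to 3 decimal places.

Fisher z: atanh(0.767) = 1.013000, atanh(0.64) = 0.758174
z = (z_r − z_0)·√(n−3) = (1.013000 − 0.758174)·√13 = 0.254826 · 3.605551 = 0.919

0.919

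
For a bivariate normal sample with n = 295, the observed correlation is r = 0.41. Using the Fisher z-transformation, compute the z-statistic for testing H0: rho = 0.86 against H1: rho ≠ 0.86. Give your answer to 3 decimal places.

z_r = atanh(0.41) = 0.435611,  z_0 = atanh(0.86) = 1.293345
SE = 1/√(n−3) = 1/√292 = 0.058521
z = (z_r − z_0)/SE = (0.435611 − 1.293345) / 0.058521 = -0.857734 / 0.058521 = -14.657

-14.657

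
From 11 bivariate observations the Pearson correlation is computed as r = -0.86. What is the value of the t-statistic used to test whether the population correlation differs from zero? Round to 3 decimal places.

-5.056

t = r·√(n−2) / √(1−r²) with r = -0.86, n = 11
  = -0.86·√9 / √(1 − 0.7396)
  = -0.86·3.000000 / 0.510294
  = -2.580000 / 0.510294 = -5.056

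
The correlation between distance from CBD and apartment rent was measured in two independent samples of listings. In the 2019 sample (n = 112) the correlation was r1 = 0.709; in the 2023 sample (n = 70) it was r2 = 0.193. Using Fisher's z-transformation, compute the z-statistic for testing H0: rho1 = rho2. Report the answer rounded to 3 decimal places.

4.443

Fisher z-transforms: z1 = atanh(0.709) = 0.885170, z2 = atanh(0.193) = 0.195451; difference d = 0.689719
Var(d) = 1/109 + 1/67 = 0.0091743 + 0.0149254 = 0.0240997
z = d/√Var(d) = 0.689719 / √0.0240997 = 0.689719 / 0.155241 = 4.443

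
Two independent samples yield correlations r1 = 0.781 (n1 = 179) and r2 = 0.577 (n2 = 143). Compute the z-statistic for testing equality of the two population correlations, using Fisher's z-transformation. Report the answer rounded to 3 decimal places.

3.444

Fisher z-transforms: z1 = atanh(0.781) = 1.047929, z2 = atanh(0.577) = 0.657954; difference d = 0.389975
Var(d) = 1/176 + 1/140 = 0.0056818 + 0.0071429 = 0.0128247
z = d/√Var(d) = 0.389975 / √0.0128247 = 0.389975 / 0.113246 = 3.444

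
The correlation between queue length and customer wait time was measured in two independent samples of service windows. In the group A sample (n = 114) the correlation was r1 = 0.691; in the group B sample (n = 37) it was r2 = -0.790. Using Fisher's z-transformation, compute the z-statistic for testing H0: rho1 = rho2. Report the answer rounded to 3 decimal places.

9.802

z1 = atanh(0.691) = 0.849867,  z2 = atanh(-0.790) = -1.071432
SE = √(1/(n1−3) + 1/(n2−3)) = √(1/111 + 1/34) = √(0.0090090 + 0.0294118) = √0.0384208 = 0.196012
z = (z1 − z2)/SE = (0.849867 − (-1.071432)) / 0.196012 = 1.921299 / 0.196012 = 9.802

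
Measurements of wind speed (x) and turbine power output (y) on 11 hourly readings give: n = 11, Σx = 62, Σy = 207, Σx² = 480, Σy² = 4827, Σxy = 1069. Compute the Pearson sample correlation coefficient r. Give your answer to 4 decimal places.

Numerator: nΣxy − (Σx)(Σy) = 11·1069 − (62)(207) = -1075
Denominator: √[(nΣx²−(Σx)²)(nΣy²−(Σy)²)]
  nΣx²−(Σx)² = 11·480 − 3844 = 1436;  nΣy²−(Σy)² = 11·4827 − 42849 = 10248
  √(1436·10248) = √14716128 = 3836.1606
r = -1075 / 3836.1606 = -0.2802

-0.2802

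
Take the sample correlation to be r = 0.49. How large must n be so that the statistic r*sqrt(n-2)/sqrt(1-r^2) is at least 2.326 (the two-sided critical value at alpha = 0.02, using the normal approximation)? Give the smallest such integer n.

20

r√(n−2)/√(1−r²) ≥ 2.326  ⇔  n−2 ≥ (2.326)²·(1−r²)/r²
(1−r²)/r² = (1−0.2401)/0.2401 = 3.1649
n ≥ 2 + 5.410276·3.1649 = 2 + 17.1230 = 19.1230
⌈19.1230⌉ = 20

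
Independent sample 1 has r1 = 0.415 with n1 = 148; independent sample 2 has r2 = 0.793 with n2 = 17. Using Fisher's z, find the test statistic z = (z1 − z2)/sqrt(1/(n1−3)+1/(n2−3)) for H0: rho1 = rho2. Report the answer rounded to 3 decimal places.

Fisher z-transforms: z1 = atanh(0.415) = 0.441636, z2 = atanh(0.793) = 1.079463; difference d = -0.637827
Var(d) = 1/145 + 1/14 = 0.0068966 + 0.0714286 = 0.0783252
z = d/√Var(d) = -0.637827 / √0.0783252 = -0.637827 / 0.279866 = -2.279

-2.279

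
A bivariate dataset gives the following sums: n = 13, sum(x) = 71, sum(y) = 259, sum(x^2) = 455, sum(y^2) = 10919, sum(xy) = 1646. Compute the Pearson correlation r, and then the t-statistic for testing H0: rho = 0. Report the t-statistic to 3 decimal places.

1.329

S_xy = nΣxy − ΣxΣy = 13·1646 − 71·259 = 21398 − 18389 = 3009
S_xx = nΣx² − (Σx)² = 13·455 − 71² = 5915 − 5041 = 874
S_yy = nΣy² − (Σy)² = 13·10919 − 259² = 141947 − 67081 = 74866
r = S_xy / √(S_xx·S_yy) = 3009 / √(874·74866) = 3009 / √65432884 = 3009 / 8089.0595 = 0.3720
t = r·√(n−2)/√(1−r²) = 0.3720·√11 / √(1−0.138384) = 1.233784 / 0.928233 = 1.329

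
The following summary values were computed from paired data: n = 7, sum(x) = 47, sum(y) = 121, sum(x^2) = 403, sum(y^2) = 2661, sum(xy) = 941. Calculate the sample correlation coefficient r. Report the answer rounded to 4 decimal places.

S_xy = nΣxy − ΣxΣy = 7·941 − 47·121 = 6587 − 5687 = 900
S_xx = nΣx² − (Σx)² = 7·403 − 47² = 2821 − 2209 = 612
S_yy = nΣy² − (Σy)² = 7·2661 − 121² = 18627 − 14641 = 3986
r = S_xy / √(S_xx·S_yy) = 900 / √(612·3986) = 900 / √2439432 = 900 / 1561.8681 = 0.5762

0.5762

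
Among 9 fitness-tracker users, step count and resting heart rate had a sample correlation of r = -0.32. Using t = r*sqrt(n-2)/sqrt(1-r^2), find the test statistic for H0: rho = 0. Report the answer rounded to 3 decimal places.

t = r·√(n−2) / √(1−r²) with r = -0.32, n = 9
  = -0.32·√7 / √(1 − 0.1024)
  = -0.32·2.645751 / 0.947418
  = -0.846640 / 0.947418 = -0.894

-0.894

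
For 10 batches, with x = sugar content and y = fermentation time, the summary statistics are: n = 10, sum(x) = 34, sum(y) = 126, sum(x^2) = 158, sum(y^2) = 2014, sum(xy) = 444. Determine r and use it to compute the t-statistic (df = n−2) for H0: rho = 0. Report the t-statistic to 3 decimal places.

Numerator: nΣxy − (Σx)(Σy) = 10·444 − (34)(126) = 156
Denominator: √[(nΣx²−(Σx)²)(nΣy²−(Σy)²)]
  nΣx²−(Σx)² = 10·158 − 1156 = 424;  nΣy²−(Σy)² = 10·2014 − 15876 = 4264
  √(424·4264) = √1807936 = 1344.5951
r = 156 / 1344.5951 = 0.1160
t = r·√(n−2)/√(1−r²) = 0.1160·√8 / √(1−0.013456) = 0.328098 / 0.993249 = 0.330

0.330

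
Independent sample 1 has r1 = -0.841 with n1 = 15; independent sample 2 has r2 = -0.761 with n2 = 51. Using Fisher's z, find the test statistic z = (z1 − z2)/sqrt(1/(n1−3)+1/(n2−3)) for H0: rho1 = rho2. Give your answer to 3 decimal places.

Fisher z-transforms: z1 = atanh(-0.841) = -1.224580, z2 = atanh(-0.761) = -0.998587; difference d = -0.225993
Var(d) = 1/12 + 1/48 = 0.0833333 + 0.0208333 = 0.1041666
z = d/√Var(d) = -0.225993 / √0.1041666 = -0.225993 / 0.322749 = -0.700

-0.700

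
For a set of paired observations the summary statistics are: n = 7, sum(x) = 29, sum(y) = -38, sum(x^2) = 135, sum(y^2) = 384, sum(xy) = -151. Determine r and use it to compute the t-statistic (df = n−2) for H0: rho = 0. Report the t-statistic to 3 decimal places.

0.282

S_xy = nΣxy − ΣxΣy = 7·(-151) − 29·(-38) = -1057 − (-1102) = 45
S_xx = nΣx² − (Σx)² = 7·135 − 29² = 945 − 841 = 104
S_yy = nΣy² − (Σy)² = 7·384 − (-38)² = 2688 − 1444 = 1244
r = S_xy / √(S_xx·S_yy) = 45 / √(104·1244) = 45 / √129376 = 45 / 359.6888 = 0.1251
t = r·√(n−2)/√(1−r²) = 0.1251·√5 / √(1−0.015650) = 0.279732 / 0.992144 = 0.282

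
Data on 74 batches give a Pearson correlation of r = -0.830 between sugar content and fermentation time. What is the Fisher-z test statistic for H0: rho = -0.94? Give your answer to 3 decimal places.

Fisher z: atanh(-0.830) = -1.188136, atanh(-0.94) = -1.738049
z = (z_r − z_0)·√(n−3) = (-1.188136 − (-1.738049))·√71 = 0.549913 · 8.426150 = 4.634

4.634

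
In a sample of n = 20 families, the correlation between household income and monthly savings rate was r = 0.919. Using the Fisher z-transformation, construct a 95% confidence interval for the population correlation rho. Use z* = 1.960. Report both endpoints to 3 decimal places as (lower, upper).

Fisher z: z_r = atanh(r) = ½·ln((1+0.919)/(1−0.919)) = 1.582555
SE(z) = 1/√(n−3) = 1/√17 = 0.242536
95% ⇒ z* = 1.960; margin = 1.960·0.242536 = 0.475371
CI on z-scale: (1.107184, 2.057926)
Back-transform: tanh(1.107184) = 0.803065, tanh(2.057926) = 0.967900

(0.803, 0.968)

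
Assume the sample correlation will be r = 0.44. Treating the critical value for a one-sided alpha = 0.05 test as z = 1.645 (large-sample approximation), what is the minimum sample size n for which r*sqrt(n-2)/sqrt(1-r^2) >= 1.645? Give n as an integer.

14

r√(n−2)/√(1−r²) ≥ 1.645  ⇔  n−2 ≥ (1.645)²·(1−r²)/r²
(1−r²)/r² = (1−0.1936)/0.1936 = 4.1653
n ≥ 2 + 2.706025·4.1653 = 2 + 11.2714 = 13.2714
⌈13.2714⌉ = 14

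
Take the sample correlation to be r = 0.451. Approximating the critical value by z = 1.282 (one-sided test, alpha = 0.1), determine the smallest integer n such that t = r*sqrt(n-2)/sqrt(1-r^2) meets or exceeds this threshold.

Need r·√(n−2)/√(1−r²) ≥ 1.282
√(n−2) ≥ 1.282·√(1−0.203401) / 0.451 = 1.282·0.892524 / 0.451 = 2.5371
n−2 ≥ 6.4369  ⇒  n ≥ 8.4369
Smallest integer n = 9

9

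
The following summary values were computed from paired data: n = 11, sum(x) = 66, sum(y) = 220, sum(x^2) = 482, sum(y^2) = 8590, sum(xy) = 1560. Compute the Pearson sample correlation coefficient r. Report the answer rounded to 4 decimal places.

S_xy = nΣxy − ΣxΣy = 11·1560 − 66·220 = 17160 − 14520 = 2640
S_xx = nΣx² − (Σx)² = 11·482 − 66² = 5302 − 4356 = 946
S_yy = nΣy² − (Σy)² = 11·8590 − 220² = 94490 − 48400 = 46090
r = S_xy / √(S_xx·S_yy) = 2640 / √(946·46090) = 2640 / √43601140 = 2640 / 6603.1159 = 0.3998

0.3998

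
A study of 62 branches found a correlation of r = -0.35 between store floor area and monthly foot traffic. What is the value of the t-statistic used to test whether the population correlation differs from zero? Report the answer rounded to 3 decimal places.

-2.894

1 − r² = 1 − 0.1225 = 0.8775;  √(1−r²) = 0.936750
√(n−2) = √60 = 7.745967
t = r·√(n−2)/√(1−r²) = -0.35 · 7.745967 / 0.936750 = -2.894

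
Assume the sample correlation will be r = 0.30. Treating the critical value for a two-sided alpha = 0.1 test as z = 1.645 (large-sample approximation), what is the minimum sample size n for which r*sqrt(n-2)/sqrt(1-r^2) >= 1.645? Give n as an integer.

30

r√(n−2)/√(1−r²) ≥ 1.645  ⇔  n−2 ≥ (1.645)²·(1−r²)/r²
(1−r²)/r² = (1−0.0900)/0.0900 = 10.1111
n ≥ 2 + 2.706025·10.1111 = 2 + 27.3609 = 29.3609
⌈29.3609⌉ = 30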